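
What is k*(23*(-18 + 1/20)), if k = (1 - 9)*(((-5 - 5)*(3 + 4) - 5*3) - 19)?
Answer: -1717456/5 ≈ -3.4349e+5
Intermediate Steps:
k = 832 (k = -8*((-10*7 - 15) - 19) = -8*((-70 - 15) - 19) = -8*(-85 - 19) = -8*(-104) = 832)
k*(23*(-18 + 1/20)) = 832*(23*(-18 + 1/20)) = 832*(23*(-359/20)) = 832*(-8257/20) = -1717456/5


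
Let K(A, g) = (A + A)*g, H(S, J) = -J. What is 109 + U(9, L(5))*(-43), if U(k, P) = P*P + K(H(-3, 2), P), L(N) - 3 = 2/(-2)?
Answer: 281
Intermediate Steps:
L(N) = 2 (L(N) = 3 + 2/(-2) = 3 + 2*(-½) = 3 - 1 = 2)
K(A, g) = 2*A*g (K(A, g) = (2*A)*g = 2*A*g)
U(k, P) = P² - 4*P (U(k, P) = P*P + 2*(-1*2)*P = P² + 2*(-2)*P = P² - 4*P)
109 + U(9, L(5))*(-43) = 109 + (2*(-4 + 2))*(-43) = 109 + (2*(-2))*(-43) = 109 - 4*(-43) = 109 + 172 = 281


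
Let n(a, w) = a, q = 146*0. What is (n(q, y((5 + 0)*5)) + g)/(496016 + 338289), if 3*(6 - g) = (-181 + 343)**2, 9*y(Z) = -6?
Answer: -8742/834305 ≈ -0.010478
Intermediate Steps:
y(Z) = -2/3 (y(Z) = (1/9)*(-6) = -2/3)
q = 0
g = -8742 (g = 6 - (-181 + 343)**2/3 = 6 - 1/3*162**2 = 6 - 1/3*26244 = 6 - 8748 = -8742)
(n(q, y((5 + 0)*5)) + g)/(496016 + 338289) = (0 - 8742)/(496016 + 338289) = -8742/834305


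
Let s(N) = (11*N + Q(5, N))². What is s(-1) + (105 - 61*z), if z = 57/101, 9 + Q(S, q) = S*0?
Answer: 47528/101 ≈ 470.57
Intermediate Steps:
Q(S, q) = -9 (Q(S, q) = -9 + S*0 = -9 + 0 = -9)
z = 57/101 (z = 57*(1/101) = 57/101 ≈ 0.56436)
s(N) = (-9 + 11*N)² (s(N) = (11*N - 9)² = (-9 + 11*N)²)
s(-1) + (105 - 61*z) = (-9 + 11*(-1))² + (105 - 61*57/101) = (-9 - 11)² + (105 - 3477/101) = (-20)² + 7128/101 = 400 + 7128/101 = 47528/101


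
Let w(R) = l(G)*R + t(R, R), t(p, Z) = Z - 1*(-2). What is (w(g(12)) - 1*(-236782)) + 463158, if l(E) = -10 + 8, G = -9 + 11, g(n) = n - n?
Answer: 699942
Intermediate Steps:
t(p, Z) = 2 + Z (t(p, Z) = Z + 2 = 2 + Z)
g(n) = 0
G = 2
l(E) = -2
w(R) = 2 - R (w(R) = -2*R + (2 + R) = 2 - R)
(w(g(12)) - 1*(-236782)) + 463158 = ((2 - 1*0) - 1*(-236782)) + 463158 = ((2 + 0) + 236782) + 463158 = (2 + 236782) + 463158 = 236784 + 463158 = 699942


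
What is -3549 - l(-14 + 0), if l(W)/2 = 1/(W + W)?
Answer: -49685/14 ≈ -3548.9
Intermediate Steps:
l(W) = 1/W (l(W) = 2/(W + W) = 2/((2*W)) = 2*(1/(2*W)) = 1/W)
-3549 - l(-14 + 0) = -3549 - 1/(-14 + 0) = -3549 - 1/(-14) = -3549 - 1*(-1/14) = -3549 + 1/14 = -49685/14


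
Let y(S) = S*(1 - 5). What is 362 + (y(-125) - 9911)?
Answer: -9049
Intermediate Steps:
y(S) = -4*S (y(S) = S*(-4) = -4*S)
362 + (y(-125) - 9911) = 362 + (-4*(-125) - 9911) = 362 + (500 - 9911) = 362 - 9411 = -9049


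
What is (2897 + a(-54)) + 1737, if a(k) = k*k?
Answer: 7550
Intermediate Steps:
a(k) = k²
(2897 + a(-54)) + 1737 = (2897 + (-54)²) + 1737 = (2897 + 2916) + 1737 = 5813 + 1737 = 7550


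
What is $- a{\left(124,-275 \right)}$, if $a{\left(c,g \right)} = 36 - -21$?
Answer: $-57$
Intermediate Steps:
$a{\left(c,g \right)} = 57$ ($a{\left(c,g \right)} = 36 + 21 = 57$)
$- a{\left(124,-275 \right)} = \left(-1\right) 57 = -57$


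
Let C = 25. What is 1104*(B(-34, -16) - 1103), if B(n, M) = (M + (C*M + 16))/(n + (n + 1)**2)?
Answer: -257025552/211 ≈ -1.2181e+6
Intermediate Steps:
B(n, M) = (16 + 26*M)/(n + (1 + n)**2) (B(n, M) = (M + (25*M + 16))/(n + (n + 1)**2) = (M + (16 + 25*M))/(n + (1 + n)**2) = (16 + 26*M)/(n + (1 + n)**2))
1104*(B(-34, -16) - 1103) = 1104*(2*(8 + 13*(-16))/(-34 + (1 - 34)**2) - 1103) = 1104*(2*(8 - 208)/(-34 + (-33)**2) - 1103) = 1104*(2*(-200)/(-34 + 1089) - 1103) = 1104*(2*(-200)/1055 - 1103) = 1104*(2*(1/1055)*(-200) - 1103) = 1104*(-80/211 - 1103) = 1104*(-232813/211) = -257025552/211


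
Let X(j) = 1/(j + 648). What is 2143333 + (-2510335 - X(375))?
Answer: -375443047/1023 ≈ -3.6700e+5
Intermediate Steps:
X(j) = 1/(648 + j)
2143333 + (-2510335 - X(375)) = 2143333 + (-2510335 - 1/(648 + 375)) = 2143333 + (-2510335 - 1/1023) = 2143333 - 2568072706/1023 = -375443047/1023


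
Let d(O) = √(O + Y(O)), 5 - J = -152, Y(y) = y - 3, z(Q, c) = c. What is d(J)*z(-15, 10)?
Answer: 10*√311 ≈ 176.35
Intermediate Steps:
Y(y) = -3 + y
J = 157 (J = 5 - 1*(-152) = 5 + 152 = 157)
d(O) = √(-3 + 2*O) (d(O) = √(O + (-3 + O)) = √(-3 + 2*O))
d(J)*z(-15, 10) = √(-3 + 2*157)*10 = √(-3 + 314)*10 = √311*10 = 10*√311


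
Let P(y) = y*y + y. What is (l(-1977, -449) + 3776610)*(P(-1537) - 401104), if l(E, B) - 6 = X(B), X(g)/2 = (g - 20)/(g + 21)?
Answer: 791922452444152/107 ≈ 7.4011e+12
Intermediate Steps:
X(g) = 2*(-20 + g)/(21 + g) (X(g) = 2*((g - 20)/(g + 21)) = 2*((-20 + g)/(21 + g)) = 2*(-20 + g)/(21 + g))
l(E, B) = 6 + 2*(-20 + B)/(21 + B)
P(y) = y + y² (P(y) = y² + y = y + y²)
(l(-1977, -449) + 3776610)*(P(-1537) - 401104) = (2*(43 + 4*(-449))/(21 - 449) + 3776610)*(-1537*(1 - 1537) - 401104) = (2*(43 - 1796)/(-428) + 3776610)*(-1537*(-1536) - 401104) = (2*(-1/428)*(-1753) + 3776610)*(2360832 - 401104) = (1753/214 + 3776610)*1959728 = (808196293/214)*1959728 = 791922452444152/107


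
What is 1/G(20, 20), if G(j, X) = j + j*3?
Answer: 1/80 ≈ 0.012500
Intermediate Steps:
G(j, X) = 4*j (G(j, X) = j + 3*j = 4*j)
1/G(20, 20) = 1/(4*20) = 1/80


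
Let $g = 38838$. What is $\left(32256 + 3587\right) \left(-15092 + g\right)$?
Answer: $851127878$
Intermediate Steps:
$\left(32256 + 3587\right) \left(-15092 + g\right) = \left(32256 + 3587\right) \left(-15092 + 38838\right) = 35843 \cdot 23746 = 851127878$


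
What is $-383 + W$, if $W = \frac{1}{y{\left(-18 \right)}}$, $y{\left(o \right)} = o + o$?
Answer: $- \frac{13789}{36} \approx -383.03$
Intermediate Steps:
$y{\left(o \right)} = 2 o$
$W = - \frac{1}{36}$ ($W = \frac{1}{2 \left(-18\right)} = \frac{1}{-36} = - \frac{1}{36} \approx -0.027778$)
$-383 + W = -383 - \frac{1}{36} = - \frac{13789}{36}$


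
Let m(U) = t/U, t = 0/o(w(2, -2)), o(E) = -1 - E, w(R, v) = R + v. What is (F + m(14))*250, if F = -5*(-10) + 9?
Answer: 14750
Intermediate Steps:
F = 59 (F = 50 + 9 = 59)
t = 0 (t = 0/(-1 - (2 - 2)) = 0/(-1 - 1*0) = 0/(-1 + 0) = 0/(-1) = 0*(-1) = 0)
m(U) = 0 (m(U) = 0/U = 0)
(F + m(14))*250 = (59 + 0)*250 = 59*250 = 14750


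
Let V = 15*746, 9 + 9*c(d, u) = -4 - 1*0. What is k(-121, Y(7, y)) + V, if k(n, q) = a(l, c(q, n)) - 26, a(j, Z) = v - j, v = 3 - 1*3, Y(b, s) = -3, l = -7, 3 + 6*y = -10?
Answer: 11171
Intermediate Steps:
y = -13/6 (y = -½ + (⅙)*(-10) = -½ - 5/3 = -13/6 ≈ -2.1667)
c(d, u) = -13/9 (c(d, u) = -1 + (-4 - 1*0)/9 = -1 + (-4 + 0)/9 = -1 + (⅑)*(-4) = -1 - 4/9 = -13/9)
v = 0 (v = 3 - 3 = 0)
a(j, Z) = -j (a(j, Z) = 0 - j = -j)
V = 11190
k(n, q) = -19 (k(n, q) = -1*(-7) - 26 = 7 - 26 = -19)
k(-121, Y(7, y)) + V = -19 + 11190 = 11171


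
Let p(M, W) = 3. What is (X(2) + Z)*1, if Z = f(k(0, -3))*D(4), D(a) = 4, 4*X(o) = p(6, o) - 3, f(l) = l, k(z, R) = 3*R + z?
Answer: -36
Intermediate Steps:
k(z, R) = z + 3*R
X(o) = 0 (X(o) = (3 - 3)/4 = (1/4)*0 = 0)
Z = -36 (Z = (0 + 3*(-3))*4 = (0 - 9)*4 = -9*4 = -36)
(X(2) + Z)*1 = (0 - 36)*1 = -36*1 = -36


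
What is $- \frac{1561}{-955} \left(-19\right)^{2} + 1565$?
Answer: $\frac{2058096}{955} \approx 2155.1$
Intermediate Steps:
$- \frac{1561}{-955} \left(-19\right)^{2} + 1565 = \left(-1561\right) \left(- \frac{1}{955}\right) 361 + 1565 = \frac{1561}{955} \cdot 361 + 1565 = \frac{563521}{955} + 1565 = \frac{2058096}{955}$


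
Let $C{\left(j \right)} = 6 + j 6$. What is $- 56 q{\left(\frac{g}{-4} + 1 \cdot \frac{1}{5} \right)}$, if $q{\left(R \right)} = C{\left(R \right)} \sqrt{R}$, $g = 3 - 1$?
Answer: $- \frac{588 i \sqrt{30}}{25} \approx - 128.82 i$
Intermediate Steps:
$C{\left(j \right)} = 6 + 6 j$
$g = 2$ ($g = 3 - 1 = 2$)
$q{\left(R \right)} = \sqrt{R} \left(6 + 6 R\right)$ ($q{\left(R \right)} = \left(6 + 6 R\right) \sqrt{R} = \sqrt{R} \left(6 + 6 R\right)$)
$- 56 q{\left(\frac{g}{-4} + 1 \cdot \frac{1}{5} \right)} = - 56 \cdot 6 \sqrt{\frac{2}{-4} + 1 \cdot \frac{1}{5}} \left(1 + \left(\frac{2}{-4} + 1 \cdot \frac{1}{5}\right)\right) = - 56 \cdot 6 \sqrt{2 \left(- \frac{1}{4}\right) + 1 \cdot \frac{1}{5}} \left(1 + \left(2 \left(- \frac{1}{4}\right) + 1 \cdot \frac{1}{5}\right)\right) = - 56 \cdot 6 \sqrt{- \frac{1}{2} + \frac{1}{5}} \left(1 + \left(- \frac{1}{2} + \frac{1}{5}\right)\right) = - 56 \cdot 6 \sqrt{- \frac{3}{10}} \left(1 - \frac{3}{10}\right) = - 56 \cdot 6 \frac{i \sqrt{30}}{10} \cdot \frac{7}{10} = - 56 \frac{21 i \sqrt{30}}{50} = - \frac{588 i \sqrt{30}}{25}$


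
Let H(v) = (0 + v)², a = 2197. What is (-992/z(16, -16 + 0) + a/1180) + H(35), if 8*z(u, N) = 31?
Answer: 1145617/1180 ≈ 970.86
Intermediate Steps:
z(u, N) = 31/8 (z(u, N) = (⅛)*31 = 31/8)
H(v) = v²
(-992/z(16, -16 + 0) + a/1180) + H(35) = (-992/31/8 + 2197/1180) + 35² = (-992*8/31 + 2197*(1/1180)) + 1225 = (-256 + 2197/1180) + 1225 = -299883/1180 + 1225 = 1145617/1180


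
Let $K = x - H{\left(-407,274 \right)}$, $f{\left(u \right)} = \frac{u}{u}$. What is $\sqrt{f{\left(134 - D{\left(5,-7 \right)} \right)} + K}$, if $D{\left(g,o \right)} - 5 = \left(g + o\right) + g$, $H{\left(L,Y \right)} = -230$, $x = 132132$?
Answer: $3 \sqrt{14707} \approx 363.82$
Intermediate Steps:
$D{\left(g,o \right)} = 5 + o + 2 g$ ($D{\left(g,o \right)} = 5 + \left(\left(g + o\right) + g\right) = 5 + \left(o + 2 g\right) = 5 + o + 2 g$)
$f{\left(u \right)} = 1$
$K = 132362$ ($K = 132132 - -230 = 132132 + 230 = 132362$)
$\sqrt{f{\left(134 - D{\left(5,-7 \right)} \right)} + K} = \sqrt{1 + 132362} = \sqrt{132363} = 3 \sqrt{14707}$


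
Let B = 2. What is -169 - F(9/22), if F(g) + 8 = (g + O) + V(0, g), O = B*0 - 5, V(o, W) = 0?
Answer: -3441/22 ≈ -156.41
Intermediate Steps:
O = -5 (O = 2*0 - 5 = 0 - 5 = -5)
F(g) = -13 + g (F(g) = -8 + ((g - 5) + 0) = -8 + ((-5 + g) + 0) = -8 + (-5 + g) = -13 + g)
-169 - F(9/22) = -169 - (-13 + 9/22) = -169 - 1*(-277/22) = -169 + 277/22 = -3441/22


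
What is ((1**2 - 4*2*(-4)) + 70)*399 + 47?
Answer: 41144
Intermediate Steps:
((1**2 - 4*2*(-4)) + 70)*399 + 47 = ((1 - 8*(-4)) + 70)*399 + 47 = ((1 + 32) + 70)*399 + 47 = (33 + 70)*399 + 47 = 103*399 + 47 = 41097 + 47 = 41144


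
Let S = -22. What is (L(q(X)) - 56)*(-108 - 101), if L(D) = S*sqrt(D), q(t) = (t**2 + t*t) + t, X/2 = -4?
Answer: 11704 + 9196*sqrt(30) ≈ 62073.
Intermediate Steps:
X = -8 (X = 2*(-4) = -8)
q(t) = t + 2*t**2 (q(t) = (t**2 + t**2) + t = 2*t**2 + t = t + 2*t**2)
L(D) = -22*sqrt(D)
(L(q(X)) - 56)*(-108 - 101) = (-22*2*sqrt(30) - 56)*(-108 - 101) = (-22*2*sqrt(30) - 56)*(-209) = (-44*sqrt(30) - 56)*(-209) = (-56 - 44*sqrt(30))*(-209) = 11704 + 9196*sqrt(30)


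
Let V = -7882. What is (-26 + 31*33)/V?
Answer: -997/7882 ≈ -0.12649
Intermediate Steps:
(-26 + 31*33)/V = (-26 + 31*33)/(-7882) = (-26 + 1023)*(-1/7882) = 997*(-1/7882) = -997/7882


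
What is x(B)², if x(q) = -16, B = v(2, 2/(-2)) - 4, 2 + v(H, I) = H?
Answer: 256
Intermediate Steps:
v(H, I) = -2 + H
B = -4 (B = (-2 + 2) - 4 = 0 - 4 = -4)
x(B)² = (-16)² = 256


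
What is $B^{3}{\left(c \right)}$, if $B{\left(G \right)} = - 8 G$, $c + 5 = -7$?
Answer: $884736$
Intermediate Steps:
$c = -12$ ($c = -5 - 7 = -12$)
$B^{3}{\left(c \right)} = \left(\left(-8\right) \left(-12\right)\right)^{3} = 96^{3} = 884736$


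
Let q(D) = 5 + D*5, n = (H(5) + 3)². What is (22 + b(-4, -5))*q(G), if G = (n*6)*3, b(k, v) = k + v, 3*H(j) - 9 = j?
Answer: 68835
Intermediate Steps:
H(j) = 3 + j/3
n = 529/9 (n = ((3 + (⅓)*5) + 3)² = ((3 + 5/3) + 3)² = (14/3 + 3)² = (23/3)² = 529/9 ≈ 58.778)
G = 1058 (G = ((529/9)*6)*3 = (1058/3)*3 = 1058)
q(D) = 5 + 5*D
(22 + b(-4, -5))*q(G) = (22 + (-4 - 5))*(5 + 5*1058) = (22 - 9)*(5 + 5290) = 13*5295 = 68835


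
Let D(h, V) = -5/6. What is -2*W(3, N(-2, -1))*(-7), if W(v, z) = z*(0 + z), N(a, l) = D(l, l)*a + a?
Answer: 14/9 ≈ 1.5556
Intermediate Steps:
D(h, V) = -5/6 (D(h, V) = -5*1/6 = -5/6)
N(a, l) = a/6 (N(a, l) = -5*a/6 + a = a/6)
W(v, z) = z**2 (W(v, z) = z*z = z**2)
-2*W(3, N(-2, -1))*(-7) = -2*((1/6)*(-2))**2*(-7) = -2*(-1/3)**2*(-7) = -2*1/9*(-7) = -2/9*(-7) = 14/9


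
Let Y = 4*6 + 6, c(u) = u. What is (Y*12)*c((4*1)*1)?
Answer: 1440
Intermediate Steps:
Y = 30 (Y = 24 + 6 = 30)
(Y*12)*c((4*1)*1) = (30*12)*((4*1)*1) = 360*(4*1) = 360*4 = 1440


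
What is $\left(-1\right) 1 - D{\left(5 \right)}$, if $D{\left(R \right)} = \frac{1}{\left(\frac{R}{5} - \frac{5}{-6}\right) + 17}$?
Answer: $- \frac{119}{113} \approx -1.0531$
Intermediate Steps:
$D{\left(R \right)} = \frac{1}{\frac{107}{6} + \frac{R}{5}}$ ($D{\left(R \right)} = \frac{1}{\left(R \frac{1}{5} - - \frac{5}{6}\right) + 17} = \frac{1}{\left(\frac{R}{5} + \frac{5}{6}\right) + 17} = \frac{1}{\left(\frac{5}{6} + \frac{R}{5}\right) + 17} = \frac{1}{\frac{107}{6} + \frac{R}{5}}$)
$\left(-1\right) 1 - D{\left(5 \right)} = \left(-1\right) 1 - \frac{30}{535 + 6 \cdot 5} = -1 - \frac{30}{535 + 30} = -1 - \frac{30}{565} = -1 - 30 \cdot \frac{1}{565} = -1 - \frac{6}{113} = - \frac{119}{113}$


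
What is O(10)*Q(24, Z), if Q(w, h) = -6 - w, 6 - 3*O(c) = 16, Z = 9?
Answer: 100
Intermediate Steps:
O(c) = -10/3 (O(c) = 2 - 1/3*16 = 2 - 16/3 = -10/3)
O(10)*Q(24, Z) = -10*(-6 - 1*24)/3 = -10*(-6 - 24)/3 = -10/3*(-30) = 100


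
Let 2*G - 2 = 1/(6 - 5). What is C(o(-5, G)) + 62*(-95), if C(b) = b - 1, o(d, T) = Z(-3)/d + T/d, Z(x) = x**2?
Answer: -58931/10 ≈ -5893.1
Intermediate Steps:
G = 3/2 (G = 1 + 1/(2*(6 - 5)) = 1 + (1/2)/1 = 1 + (1/2)*1 = 1 + 1/2 = 3/2 ≈ 1.5000)
o(d, T) = 9/d + T/d (o(d, T) = (-3)**2/d + T/d = 9/d + T/d)
C(b) = -1 + b
C(o(-5, G)) + 62*(-95) = (-1 + (9 + 3/2)/(-5)) + 62*(-95) = (-1 - 1/5*21/2) - 5890 = (-1 - 21/10) - 5890 = -31/10 - 5890 = -58931/10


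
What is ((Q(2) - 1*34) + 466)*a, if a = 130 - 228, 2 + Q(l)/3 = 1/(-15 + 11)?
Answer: -83349/2 ≈ -41675.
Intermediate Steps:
Q(l) = -27/4 (Q(l) = -6 + 3/(-15 + 11) = -6 + 3/(-4) = -6 + 3*(-1/4) = -6 - 3/4 = -27/4)
a = -98
((Q(2) - 1*34) + 466)*a = ((-27/4 - 1*34) + 466)*(-98) = ((-27/4 - 34) + 466)*(-98) = (-163/4 + 466)*(-98) = (1701/4)*(-98) = -83349/2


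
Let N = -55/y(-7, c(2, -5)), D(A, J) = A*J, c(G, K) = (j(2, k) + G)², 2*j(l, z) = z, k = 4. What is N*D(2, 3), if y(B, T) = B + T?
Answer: -110/3 ≈ -36.667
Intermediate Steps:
j(l, z) = z/2
c(G, K) = (2 + G)² (c(G, K) = ((½)*4 + G)² = (2 + G)²)
N = -55/9 (N = -55/(-7 + (2 + 2)²) = -55/(-7 + 4²) = -55/(-7 + 16) = -55/9 ≈ -6.1111)
N*D(2, 3) = -110*3/9 = -55/9*6 = -110/3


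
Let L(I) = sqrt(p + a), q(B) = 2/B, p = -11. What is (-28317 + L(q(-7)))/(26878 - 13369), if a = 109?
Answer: -9439/4503 + 7*sqrt(2)/13509 ≈ -2.0954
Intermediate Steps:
L(I) = 7*sqrt(2) (L(I) = sqrt(-11 + 109) = sqrt(98) = 7*sqrt(2))
(-28317 + L(q(-7)))/(26878 - 13369) = (-28317 + 7*sqrt(2))/(26878 - 13369) = (-28317 + 7*sqrt(2))/13509 = (-28317 + 7*sqrt(2))*(1/13509) = -9439/4503 + 7*sqrt(2)/13509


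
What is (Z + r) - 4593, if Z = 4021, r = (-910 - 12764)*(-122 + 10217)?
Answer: -138039602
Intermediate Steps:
r = -138039030 (r = -13674*10095 = -138039030)
(Z + r) - 4593 = (4021 - 138039030) - 4593 = -138035009 - 4593 = -138039602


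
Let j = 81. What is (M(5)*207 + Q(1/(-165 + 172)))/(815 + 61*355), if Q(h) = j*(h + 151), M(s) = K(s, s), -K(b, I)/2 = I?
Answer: 11868/26215 ≈ 0.45272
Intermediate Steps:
K(b, I) = -2*I
M(s) = -2*s
Q(h) = 12231 + 81*h (Q(h) = 81*(h + 151) = 81*(151 + h) = 12231 + 81*h)
(M(5)*207 + Q(1/(-165 + 172)))/(815 + 61*355) = (-2*5*207 + (12231 + 81/(-165 + 172)))/(815 + 61*355) = (-10*207 + (12231 + 81/7))/(815 + 21655) = (-2070 + (12231 + 81*(⅐)))/22470 = (-2070 + (12231 + 81/7))*(1/22470) = (-2070 + 85698/7)*(1/22470) = (71208/7)*(1/22470) = 11868/26215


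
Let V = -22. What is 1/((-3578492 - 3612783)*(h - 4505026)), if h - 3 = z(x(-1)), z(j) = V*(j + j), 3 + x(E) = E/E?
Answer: 1/32396226442125 ≈ 3.0868e-14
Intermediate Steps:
x(E) = -2 (x(E) = -3 + E/E = -3 + 1 = -2)
z(j) = -44*j (z(j) = -22*(j + j) = -44*j)
h = 91 (h = 3 - 44*(-2) = 3 + 88 = 91)
1/((-3578492 - 3612783)*(h - 4505026)) = 1/((-3578492 - 3612783)*(91 - 4505026)) = 1/(-7191275*(-4504935)) = 1/32396226442125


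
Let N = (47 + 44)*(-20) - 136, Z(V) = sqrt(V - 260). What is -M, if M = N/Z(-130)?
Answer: -326*I*sqrt(390)/65 ≈ -99.046*I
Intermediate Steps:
Z(V) = sqrt(-260 + V)
N = -1956 (N = 91*(-20) - 136 = -1820 - 136 = -1956)
M = 326*I*sqrt(390)/65 (M = -1956/sqrt(-260 - 130) = -1956*(-I*sqrt(390)/390) = -(-326)*I*sqrt(390)/65 = 326*I*sqrt(390)/65 ≈ 99.046*I)
-M = -326*I*sqrt(390)/65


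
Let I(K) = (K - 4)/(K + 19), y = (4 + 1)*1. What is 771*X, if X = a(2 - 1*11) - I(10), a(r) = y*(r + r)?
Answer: -2016936/29 ≈ -69550.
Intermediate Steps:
y = 5 (y = 5*1 = 5)
I(K) = (-4 + K)/(19 + K)
a(r) = 10*r (a(r) = 5*(r + r) = 5*(2*r) = 10*r)
X = -2616/29 (X = 10*(2 - 1*11) - (-4 + 10)/(19 + 10) = 10*(2 - 11) - 6/29 = 10*(-9) - 6/29 = -90 - 1*6/29 = -90 - 6/29 = -2616/29 ≈ -90.207)
771*X = 771*(-2616/29) = -2016936/29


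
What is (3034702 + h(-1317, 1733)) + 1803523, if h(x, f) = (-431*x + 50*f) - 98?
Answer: 5492404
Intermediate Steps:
h(x, f) = -98 - 431*x + 50*f
(3034702 + h(-1317, 1733)) + 1803523 = (3034702 + (-98 - 431*(-1317) + 50*1733)) + 1803523 = (3034702 + (-98 + 567627 + 86650)) + 1803523 = (3034702 + 654179) + 1803523 = 3688881 + 1803523 = 5492404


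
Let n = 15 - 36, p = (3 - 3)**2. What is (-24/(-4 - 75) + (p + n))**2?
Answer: 2673225/6241 ≈ 428.33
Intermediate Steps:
p = 0 (p = 0**2 = 0)
n = -21
(-24/(-4 - 75) + (p + n))**2 = (-24/(-4 - 75) + (0 - 21))**2 = (-24/(-79) - 21)**2 = (-24*(-1/79) - 21)**2 = (24/79 - 21)**2 = (-1635/79)**2 = 2673225/6241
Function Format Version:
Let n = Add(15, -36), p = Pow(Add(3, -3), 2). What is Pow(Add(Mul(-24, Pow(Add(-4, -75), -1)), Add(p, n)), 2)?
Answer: Rational(2673225, 6241) ≈ 428.33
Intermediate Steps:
p = 0 (p = Pow(0, 2) = 0)
n = -21
Pow(Add(Mul(-24, Pow(Add(-4, -75), -1)), Add(p, n)), 2) = Pow(Add(Mul(-24, Pow(Add(-4, -75), -1)), Add(0, -21)), 2) = Pow(Add(Mul(-24, Pow(-79, -1)), -21), 2) = Pow(Add(Mul(-24, Rational(-1, 79)), -21), 2) = Pow(Add(Rational(24, 79), -21), 2) = Pow(Rational(-1635, 79), 2) = Rational(2673225, 6241)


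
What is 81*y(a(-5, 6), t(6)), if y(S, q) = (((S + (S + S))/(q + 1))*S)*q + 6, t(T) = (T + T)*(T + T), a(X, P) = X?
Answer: 189054/29 ≈ 6519.1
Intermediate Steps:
t(T) = 4*T² (t(T) = (2*T)*(2*T) = 4*T²)
y(S, q) = 6 + 3*q*S²/(1 + q) (y(S, q) = (((S + 2*S)/(1 + q))*S)*q + 6 = (((3*S)/(1 + q))*S)*q + 6 = ((3*S/(1 + q))*S)*q + 6 = (3*S²/(1 + q))*q + 6 = 3*q*S²/(1 + q) + 6 = 6 + 3*q*S²/(1 + q))
81*y(a(-5, 6), t(6)) = 81*(3*(2 + 2*(4*6²) + (4*6²)*(-5)²)/(1 + 4*6²)) = 81*(3*(2 + 2*(4*36) + (4*36)*25)/(1 + 4*36)) = 81*(3*(2 + 2*144 + 144*25)/(1 + 144)) = 81*(3*(2 + 288 + 3600)/145) = 81*(3*(1/145)*3890) = 81*(2334/29) = 189054/29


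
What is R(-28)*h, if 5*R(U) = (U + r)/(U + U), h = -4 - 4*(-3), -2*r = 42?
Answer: 7/5 ≈ 1.4000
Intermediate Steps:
r = -21 (r = -½*42 = -21)
h = 8 (h = -4 + 12 = 8)
R(U) = (-21 + U)/(10*U) (R(U) = ((U - 21)/(U + U))/5 = ((-21 + U)/((2*U)))/5 = ((-21 + U)*(1/(2*U)))/5 = ((-21 + U)/(2*U))/5 = (-21 + U)/(10*U))
R(-28)*h = ((⅒)*(-21 - 28)/(-28))*8 = ((⅒)*(-1/28)*(-49))*8 = (7/40)*8 = 7/5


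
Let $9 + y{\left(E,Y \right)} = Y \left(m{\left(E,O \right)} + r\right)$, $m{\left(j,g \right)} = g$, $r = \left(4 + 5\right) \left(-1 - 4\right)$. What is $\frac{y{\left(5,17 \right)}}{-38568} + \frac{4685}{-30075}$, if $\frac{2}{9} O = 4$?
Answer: $- \frac{2776933}{19332210} \approx -0.14364$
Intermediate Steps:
$O = 18$ ($O = \frac{9}{2} \cdot 4 = 18$)
$r = -45$ ($r = 9 \left(-5\right) = -45$)
$y{\left(E,Y \right)} = -9 - 27 Y$ ($y{\left(E,Y \right)} = -9 + Y \left(18 - 45\right) = -9 + Y \left(-27\right) = -9 - 27 Y$)
$\frac{y{\left(5,17 \right)}}{-38568} + \frac{4685}{-30075} = \frac{-9 - 459}{-38568} + \frac{4685}{-30075} = \left(-9 - 459\right) \left(- \frac{1}{38568}\right) + 4685 \left(- \frac{1}{30075}\right) = \left(-468\right) \left(- \frac{1}{38568}\right) - \frac{937}{6015} = \frac{39}{3214} - \frac{937}{6015} = - \frac{2776933}{19332210}$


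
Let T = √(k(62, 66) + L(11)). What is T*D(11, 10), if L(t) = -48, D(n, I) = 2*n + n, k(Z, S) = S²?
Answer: 66*√1077 ≈ 2166.0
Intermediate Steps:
D(n, I) = 3*n
T = 2*√1077 (T = √(66² - 48) = √(4356 - 48) = √4308 = 2*√1077 ≈ 65.635)
T*D(11, 10) = (2*√1077)*(3*11) = (2*√1077)*33 = 66*√1077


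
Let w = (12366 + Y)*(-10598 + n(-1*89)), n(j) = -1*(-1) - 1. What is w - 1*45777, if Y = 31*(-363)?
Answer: -11841351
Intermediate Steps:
Y = -11253
n(j) = 0 (n(j) = 1 - 1 = 0)
w = -11795574 (w = (12366 - 11253)*(-10598 + 0) = 1113*(-10598) = -11795574)
w - 1*45777 = -11795574 - 1*45777 = -11795574 - 45777 = -11841351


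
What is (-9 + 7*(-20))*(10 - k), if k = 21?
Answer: 1639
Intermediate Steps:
(-9 + 7*(-20))*(10 - k) = (-9 + 7*(-20))*(10 - 1*21) = (-9 - 140)*(10 - 21) = -149*(-11) = 1639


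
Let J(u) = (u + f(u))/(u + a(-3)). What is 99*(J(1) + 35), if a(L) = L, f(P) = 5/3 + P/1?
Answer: 6567/2 ≈ 3283.5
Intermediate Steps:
f(P) = 5/3 + P (f(P) = 5*(⅓) + P*1 = 5/3 + P)
J(u) = (5/3 + 2*u)/(-3 + u) (J(u) = (u + (5/3 + u))/(u - 3) = (5/3 + 2*u)/(-3 + u))
99*(J(1) + 35) = 99*((5 + 6*1)/(3*(-3 + 1)) + 35) = 99*((⅓)*(5 + 6)/(-2) + 35) = 99*((⅓)*(-½)*11 + 35) = 99*(-11/6 + 35) = 99*(199/6) = 6567/2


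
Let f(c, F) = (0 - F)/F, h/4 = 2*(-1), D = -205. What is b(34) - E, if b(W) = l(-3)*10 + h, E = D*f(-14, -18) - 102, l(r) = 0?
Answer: -111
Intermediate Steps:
h = -8 (h = 4*(2*(-1)) = 4*(-2) = -8)
f(c, F) = -1 (f(c, F) = (-F)/F = -1)
E = 103 (E = -205*(-1) - 102 = 205 - 102 = 103)
b(W) = -8 (b(W) = 0*10 - 8 = 0 - 8 = -8)
b(34) - E = -8 - 1*103 = -8 - 103 = -111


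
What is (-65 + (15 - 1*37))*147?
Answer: -12789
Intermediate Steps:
(-65 + (15 - 1*37))*147 = (-65 + (15 - 37))*147 = (-65 - 22)*147 = -87*147 = -12789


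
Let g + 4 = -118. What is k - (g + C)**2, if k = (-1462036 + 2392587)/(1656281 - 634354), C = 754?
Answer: -408181239497/1021927 ≈ -3.9942e+5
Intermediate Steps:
g = -122 (g = -4 - 118 = -122)
k = 930551/1021927 ≈ 0.91058
k - (g + C)**2 = 930551/1021927 - (-122 + 754)**2 = 930551/1021927 - 1*632**2 = 930551/1021927 - 1*399424 = 930551/1021927 - 399424 = -408181239497/1021927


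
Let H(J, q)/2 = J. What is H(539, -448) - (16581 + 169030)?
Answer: -184533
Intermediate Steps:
H(J, q) = 2*J
H(539, -448) - (16581 + 169030) = 2*539 - (16581 + 169030) = 1078 - 1*185611 = 1078 - 185611 = -184533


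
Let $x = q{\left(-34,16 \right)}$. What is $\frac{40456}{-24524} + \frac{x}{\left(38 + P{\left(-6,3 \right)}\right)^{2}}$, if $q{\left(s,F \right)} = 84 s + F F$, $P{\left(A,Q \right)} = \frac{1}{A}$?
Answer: $- \frac{1095025906}{315924299} \approx -3.4661$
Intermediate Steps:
$q{\left(s,F \right)} = F^{2} + 84 s$ ($q{\left(s,F \right)} = 84 s + F^{2} = F^{2} + 84 s$)
$x = -2600$ ($x = 16^{2} + 84 \left(-34\right) = 256 - 2856 = -2600$)
$\frac{40456}{-24524} + \frac{x}{\left(38 + P{\left(-6,3 \right)}\right)^{2}} = \frac{40456}{-24524} - \frac{2600}{\left(38 + \frac{1}{-6}\right)^{2}} = 40456 \left(- \frac{1}{24524}\right) - \frac{2600}{\left(38 - \frac{1}{6}\right)^{2}} = - \frac{10114}{6131} - \frac{2600}{\left(\frac{227}{6}\right)^{2}} = - \frac{10114}{6131} - \frac{2600}{\frac{51529}{36}} = - \frac{10114}{6131} - \frac{93600}{51529} = - \frac{1095025906}{315924299}$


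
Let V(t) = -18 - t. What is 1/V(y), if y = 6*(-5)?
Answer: 1/12 ≈ 0.083333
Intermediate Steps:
y = -30
1/V(y) = 1/(-18 - 1*(-30)) = 1/(-18 + 30) = 1/12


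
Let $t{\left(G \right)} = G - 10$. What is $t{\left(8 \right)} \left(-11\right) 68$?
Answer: $1496$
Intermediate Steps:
$t{\left(G \right)} = -10 + G$
$t{\left(8 \right)} \left(-11\right) 68 = \left(-10 + 8\right) \left(-11\right) 68 = \left(-2\right) \left(-11\right) 68 = 22 \cdot 68 = 1496$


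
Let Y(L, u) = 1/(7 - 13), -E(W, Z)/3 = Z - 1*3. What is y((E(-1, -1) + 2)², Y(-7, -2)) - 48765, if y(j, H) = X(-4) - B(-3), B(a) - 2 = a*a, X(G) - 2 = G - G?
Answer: -48774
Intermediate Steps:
E(W, Z) = 9 - 3*Z (E(W, Z) = -3*(Z - 1*3) = -3*(Z - 3) = -3*(-3 + Z) = 9 - 3*Z)
X(G) = 2 (X(G) = 2 + (G - G) = 2 + 0 = 2)
B(a) = 2 + a² (B(a) = 2 + a*a = 2 + a²)
Y(L, u) = -⅙ (Y(L, u) = 1/(-6) = -⅙)
y(j, H) = -9 (y(j, H) = 2 - (2 + (-3)²) = 2 - (2 + 9) = 2 - 1*11 = 2 - 11 = -9)
y((E(-1, -1) + 2)², Y(-7, -2)) - 48765 = -9 - 48765 = -48774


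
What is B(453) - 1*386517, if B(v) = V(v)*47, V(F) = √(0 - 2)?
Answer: -386517 + 47*I*√2 ≈ -3.8652e+5 + 66.468*I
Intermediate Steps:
V(F) = I*√2 (V(F) = √(-2) = I*√2)
B(v) = 47*I*√2 (B(v) = (I*√2)*47 = 47*I*√2)
B(453) - 1*386517 = 47*I*√2 - 1*386517 = 47*I*√2 - 386517 = -386517 + 47*I*√2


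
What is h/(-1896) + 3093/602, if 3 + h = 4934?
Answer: 1447933/570696 ≈ 2.5371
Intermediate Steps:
h = 4931 (h = -3 + 4934 = 4931)
h/(-1896) + 3093/602 = 4931/(-1896) + 3093/602 = 4931*(-1/1896) + 3093*(1/602) = -4931/1896 + 3093/602 = 1447933/570696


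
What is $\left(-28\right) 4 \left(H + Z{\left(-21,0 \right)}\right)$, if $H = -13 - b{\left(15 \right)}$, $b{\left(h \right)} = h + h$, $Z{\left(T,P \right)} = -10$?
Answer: $5936$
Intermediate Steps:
$b{\left(h \right)} = 2 h$
$H = -43$ ($H = -13 - 2 \cdot 15 = -13 - 30 = -43$)
$\left(-28\right) 4 \left(H + Z{\left(-21,0 \right)}\right) = \left(-28\right) 4 \left(-43 - 10\right) = \left(-112\right) \left(-53\right) = 5936$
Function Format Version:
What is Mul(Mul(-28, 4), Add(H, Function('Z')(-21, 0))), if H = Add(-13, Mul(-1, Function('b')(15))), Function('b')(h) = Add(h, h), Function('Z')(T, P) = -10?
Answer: 5936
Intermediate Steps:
Function('b')(h) = Mul(2, h)
H = -43 (H = Add(-13, Mul(-1, Mul(2, 15))) = Add(-13, Mul(-1, 30)) = Add(-13, -30) = -43)
Mul(Mul(-28, 4), Add(H, Function('Z')(-21, 0))) = Mul(Mul(-28, 4), Add(-43, -10)) = Mul(-112, -53) = 5936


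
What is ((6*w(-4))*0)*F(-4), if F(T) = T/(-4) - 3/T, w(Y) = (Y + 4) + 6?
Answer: 0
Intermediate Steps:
w(Y) = 10 + Y (w(Y) = (4 + Y) + 6 = 10 + Y)
F(T) = -3/T - T/4 (F(T) = T*(-¼) - 3/T = -T/4 - 3/T = -3/T - T/4)
((6*w(-4))*0)*F(-4) = ((6*(10 - 4))*0)*(-3/(-4) - ¼*(-4)) = ((6*6)*0)*(-3*(-¼) + 1) = (36*0)*(¾ + 1) = 0*(7/4) = 0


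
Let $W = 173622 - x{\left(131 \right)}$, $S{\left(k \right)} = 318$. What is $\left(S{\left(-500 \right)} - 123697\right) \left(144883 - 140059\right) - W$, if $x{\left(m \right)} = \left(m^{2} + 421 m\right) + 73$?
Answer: $-595281533$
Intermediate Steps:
$x{\left(m \right)} = 73 + m^{2} + 421 m$
$W = 101237$ ($W = 173622 - \left(73 + 131^{2} + 421 \cdot 131\right) = 173622 - \left(73 + 17161 + 55151\right) = 173622 - 72385 = 101237$)
$\left(S{\left(-500 \right)} - 123697\right) \left(144883 - 140059\right) - W = \left(318 - 123697\right) \left(144883 - 140059\right) - 101237 = \left(-123379\right) 4824 - 101237 = -595180296 - 101237 = -595281533$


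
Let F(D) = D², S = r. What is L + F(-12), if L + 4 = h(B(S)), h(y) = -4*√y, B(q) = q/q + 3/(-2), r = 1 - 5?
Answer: 140 - 2*I*√2 ≈ 140.0 - 2.8284*I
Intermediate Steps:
r = -4
S = -4
B(q) = -½ (B(q) = 1 + 3*(-½) = 1 - 3/2 = -½)
L = -4 - 2*I*√2 ≈ -4.0 - 2.8284*I
L + F(-12) = (-4 - 2*I*√2) + (-12)² = (-4 - 2*I*√2) + 144 = 140 - 2*I*√2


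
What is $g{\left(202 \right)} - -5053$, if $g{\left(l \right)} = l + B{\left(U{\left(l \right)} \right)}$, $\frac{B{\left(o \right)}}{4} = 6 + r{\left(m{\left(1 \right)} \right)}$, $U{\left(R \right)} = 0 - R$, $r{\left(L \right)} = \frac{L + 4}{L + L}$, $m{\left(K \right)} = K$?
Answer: $5289$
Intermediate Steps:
$r{\left(L \right)} = \frac{4 + L}{2 L}$
$U{\left(R \right)} = - R$
$B{\left(o \right)} = 34$ ($B{\left(o \right)} = 4 \left(6 + \frac{4 + 1}{2 \cdot 1}\right) = 4 \left(6 + \frac{1}{2} \cdot 1 \cdot 5\right) = 4 \left(6 + \frac{5}{2}\right) = 4 \cdot \frac{17}{2} = 34$)
$g{\left(l \right)} = 34 + l$ ($g{\left(l \right)} = l + 34 = 34 + l$)
$g{\left(202 \right)} - -5053 = \left(34 + 202\right) - -5053 = 236 + 5053 = 5289$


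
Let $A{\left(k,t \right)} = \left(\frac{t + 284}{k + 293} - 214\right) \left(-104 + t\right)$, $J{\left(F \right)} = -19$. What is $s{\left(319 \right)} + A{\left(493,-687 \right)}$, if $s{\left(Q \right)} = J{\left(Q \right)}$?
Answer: $\frac{133353203}{786} \approx 1.6966 \cdot 10^{5}$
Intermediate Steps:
$s{\left(Q \right)} = -19$
$A{\left(k,t \right)} = \left(-214 + \frac{284 + t}{293 + k}\right) \left(-104 + t\right)$ ($A{\left(k,t \right)} = \left(\frac{284 + t}{293 + k} - 214\right) \left(-104 + t\right) = \left(-214 + \frac{284 + t}{293 + k}\right) \left(-104 + t\right)$)
$s{\left(319 \right)} + A{\left(493,-687 \right)} = -19 + \frac{6491472 + \left(-687\right)^{2} - -42952614 + 22256 \cdot 493 - 105502 \left(-687\right)}{293 + 493} = -19 + \frac{6491472 + 471969 + 42952614 + 10972208 + 72479874}{786} = -19 + \frac{1}{786} \cdot 133368137 = -19 + \frac{133368137}{786} = \frac{133353203}{786}$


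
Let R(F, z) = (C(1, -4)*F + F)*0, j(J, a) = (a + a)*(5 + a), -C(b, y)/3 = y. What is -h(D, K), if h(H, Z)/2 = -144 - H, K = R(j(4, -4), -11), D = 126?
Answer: 540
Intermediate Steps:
C(b, y) = -3*y
j(J, a) = 2*a*(5 + a) (j(J, a) = (2*a)*(5 + a) = 2*a*(5 + a))
R(F, z) = 0 (R(F, z) = ((-3*(-4))*F + F)*0 = (12*F + F)*0 = (13*F)*0 = 0)
K = 0
h(H, Z) = -288 - 2*H (h(H, Z) = 2*(-144 - H) = -288 - 2*H)
-h(D, K) = -(-288 - 2*126) = -(-288 - 252) = -1*(-540) = 540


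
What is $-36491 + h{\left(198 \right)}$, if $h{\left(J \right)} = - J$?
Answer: $-36689$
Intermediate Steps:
$-36491 + h{\left(198 \right)} = -36491 - 198 = -36689$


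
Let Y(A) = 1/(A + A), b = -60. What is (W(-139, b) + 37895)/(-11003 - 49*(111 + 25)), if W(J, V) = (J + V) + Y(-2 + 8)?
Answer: -452353/212004 ≈ -2.1337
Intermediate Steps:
Y(A) = 1/(2*A)
W(J, V) = 1/12 + J + V (W(J, V) = (J + V) + 1/(2*(-2 + 8)) = (J + V) + (½)/6 = (J + V) + (½)*(⅙) = (J + V) + 1/12 = 1/12 + J + V)
(W(-139, b) + 37895)/(-11003 - 49*(111 + 25)) = ((1/12 - 139 - 60) + 37895)/(-11003 - 49*(111 + 25)) = (-2387/12 + 37895)/(-11003 - 49*136) = 452353/(12*(-11003 - 6664)) = (452353/12)/(-17667) = (452353/12)*(-1/17667) = -452353/212004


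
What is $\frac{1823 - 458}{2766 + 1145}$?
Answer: $\frac{1365}{3911} \approx 0.34902$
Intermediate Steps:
$\frac{1823 - 458}{2766 + 1145} = \frac{1365}{3911}$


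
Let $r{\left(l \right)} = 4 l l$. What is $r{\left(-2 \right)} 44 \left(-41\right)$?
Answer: $-28864$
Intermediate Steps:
$r{\left(l \right)} = 4 l^{2}$
$r{\left(-2 \right)} 44 \left(-41\right) = 4 \left(-2\right)^{2} \cdot 44 \left(-41\right) = 4 \cdot 4 \cdot 44 \left(-41\right) = 16 \cdot 44 \left(-41\right) = 704 \left(-41\right) = -28864$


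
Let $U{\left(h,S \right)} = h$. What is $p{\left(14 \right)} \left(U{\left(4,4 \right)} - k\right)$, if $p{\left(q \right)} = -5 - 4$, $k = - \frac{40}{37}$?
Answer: $- \frac{1692}{37} \approx -45.73$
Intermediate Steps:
$k = - \frac{40}{37}$ ($k = \left(-40\right) \frac{1}{37} = - \frac{40}{37} \approx -1.0811$)
$p{\left(q \right)} = -9$ ($p{\left(q \right)} = -5 - 4 = -9$)
$p{\left(14 \right)} \left(U{\left(4,4 \right)} - k\right) = - 9 \left(4 - - \frac{40}{37}\right) = - 9 \left(4 + \frac{40}{37}\right) = \left(-9\right) \frac{188}{37} = - \frac{1692}{37}$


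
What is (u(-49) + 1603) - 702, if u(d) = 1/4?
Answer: 3605/4 ≈ 901.25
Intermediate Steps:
u(d) = ¼
(u(-49) + 1603) - 702 = (¼ + 1603) - 702 = 6413/4 - 702 = 3605/4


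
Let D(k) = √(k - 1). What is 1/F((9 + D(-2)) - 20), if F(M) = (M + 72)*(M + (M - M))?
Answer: -I/(50*√3 + 674*I) ≈ -0.0014596 - 0.00018754*I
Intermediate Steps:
D(k) = √(-1 + k)
F(M) = M*(72 + M) (F(M) = (72 + M)*(M + 0) = (72 + M)*M = M*(72 + M))
1/F((9 + D(-2)) - 20) = 1/(((9 + √(-1 - 2)) - 20)*(72 + ((9 + √(-1 - 2)) - 20))) = 1/(((9 + √(-3)) - 20)*(72 + ((9 + √(-3)) - 20))) = 1/(((9 + I*√3) - 20)*(72 + ((9 + I*√3) - 20))) = 1/((-11 + I*√3)*(72 + (-11 + I*√3))) = 1/((-11 + I*√3)*(61 + I*√3))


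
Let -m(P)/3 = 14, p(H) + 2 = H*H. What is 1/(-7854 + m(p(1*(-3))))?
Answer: -1/7896 ≈ -0.00012665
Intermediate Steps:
p(H) = -2 + H² (p(H) = -2 + H*H = -2 + H²)
m(P) = -42 (m(P) = -3*14 = -42)
1/(-7854 + m(p(1*(-3)))) = 1/(-7854 - 42) = 1/(-7896) = -1/7896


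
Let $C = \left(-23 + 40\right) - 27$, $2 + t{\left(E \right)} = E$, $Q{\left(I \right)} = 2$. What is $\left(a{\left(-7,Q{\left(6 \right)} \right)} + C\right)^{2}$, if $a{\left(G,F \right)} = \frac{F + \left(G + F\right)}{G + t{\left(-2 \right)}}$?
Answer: $\frac{11449}{121} \approx 94.62$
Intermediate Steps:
$t{\left(E \right)} = -2 + E$
$a{\left(G,F \right)} = \frac{G + 2 F}{-4 + G}$ ($a{\left(G,F \right)} = \frac{F + \left(G + F\right)}{G - 4} = \frac{F + \left(F + G\right)}{G - 4} = \frac{G + 2 F}{-4 + G}$)
$C = -10$ ($C = 17 - 27 = -10$)
$\left(a{\left(-7,Q{\left(6 \right)} \right)} + C\right)^{2} = \left(\frac{-7 + 2 \cdot 2}{-4 - 7} - 10\right)^{2} = \left(\frac{-7 + 4}{-11} - 10\right)^{2} = \left(\left(- \frac{1}{11}\right) \left(-3\right) - 10\right)^{2} = \left(\frac{3}{11} - 10\right)^{2} = \left(- \frac{107}{11}\right)^{2} = \frac{11449}{121}$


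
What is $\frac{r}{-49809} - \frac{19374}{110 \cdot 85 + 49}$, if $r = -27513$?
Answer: $- \frac{78489431}{52017199} \approx -1.5089$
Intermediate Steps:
$\frac{r}{-49809} - \frac{19374}{110 \cdot 85 + 49} = - \frac{27513}{-49809} - \frac{19374}{110 \cdot 85 + 49} = \left(-27513\right) \left(- \frac{1}{49809}\right) - \frac{19374}{9350 + 49} = \frac{9171}{16603} - \frac{19374}{9399} = \frac{9171}{16603} - \frac{6458}{3133} = - \frac{78489431}{52017199}$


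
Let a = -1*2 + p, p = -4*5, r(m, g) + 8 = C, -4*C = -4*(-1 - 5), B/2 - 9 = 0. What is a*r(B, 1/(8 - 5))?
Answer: 308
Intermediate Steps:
B = 18 (B = 18 + 2*0 = 18 + 0 = 18)
C = -6 (C = -(-1)*(-1 - 5) = -(-1)*(-6) = -¼*24 = -6)
r(m, g) = -14 (r(m, g) = -8 - 6 = -14)
p = -20
a = -22 (a = -1*2 - 20 = -2 - 20 = -22)
a*r(B, 1/(8 - 5)) = -22*(-14) = 308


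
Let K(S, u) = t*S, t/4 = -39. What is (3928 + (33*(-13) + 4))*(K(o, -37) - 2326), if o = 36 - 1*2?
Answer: -26727890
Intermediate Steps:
t = -156 (t = 4*(-39) = -156)
o = 34 (o = 36 - 2 = 34)
K(S, u) = -156*S
(3928 + (33*(-13) + 4))*(K(o, -37) - 2326) = (3928 + (33*(-13) + 4))*(-156*34 - 2326) = (3928 + (-429 + 4))*(-5304 - 2326) = (3928 - 425)*(-7630) = 3503*(-7630) = -26727890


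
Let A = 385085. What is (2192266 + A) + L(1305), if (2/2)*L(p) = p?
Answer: 2578656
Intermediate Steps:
L(p) = p
(2192266 + A) + L(1305) = (2192266 + 385085) + 1305 = 2577351 + 1305 = 2578656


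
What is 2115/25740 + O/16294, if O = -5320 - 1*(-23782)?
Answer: 5663041/4660084 ≈ 1.2152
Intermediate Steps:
O = 18462 (O = -5320 + 23782 = 18462)
2115/25740 + O/16294 = 2115/25740 + 18462/16294 = 2115*(1/25740) + 18462*(1/16294) = 47/572 + 9231/8147 = 5663041/4660084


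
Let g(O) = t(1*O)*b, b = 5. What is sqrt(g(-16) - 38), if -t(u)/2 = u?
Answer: sqrt(122) ≈ 11.045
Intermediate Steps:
t(u) = -2*u
g(O) = -10*O (g(O) = -2*O*5 = -10*O)
sqrt(g(-16) - 38) = sqrt(-10*(-16) - 38) = sqrt(160 - 38) = sqrt(122)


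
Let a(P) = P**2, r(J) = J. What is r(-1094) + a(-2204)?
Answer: 4856522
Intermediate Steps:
r(-1094) + a(-2204) = -1094 + (-2204)**2 = -1094 + 4857616 = 4856522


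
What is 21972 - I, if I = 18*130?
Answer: 19632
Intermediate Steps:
I = 2340
21972 - I = 21972 - 1*2340 = 21972 - 2340 = 19632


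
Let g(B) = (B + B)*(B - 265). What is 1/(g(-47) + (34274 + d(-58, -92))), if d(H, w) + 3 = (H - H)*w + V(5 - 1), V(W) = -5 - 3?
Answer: 1/63591 ≈ 1.5725e-5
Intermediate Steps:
V(W) = -8
g(B) = 2*B*(-265 + B) (g(B) = (2*B)*(-265 + B) = 2*B*(-265 + B))
d(H, w) = -11 (d(H, w) = -3 + ((H - H)*w - 8) = -3 + (0*w - 8) = -3 + (0 - 8) = -3 - 8 = -11)
1/(g(-47) + (34274 + d(-58, -92))) = 1/(2*(-47)*(-265 - 47) + (34274 - 11)) = 1/(2*(-47)*(-312) + 34263) = 1/(29328 + 34263) = 1/63591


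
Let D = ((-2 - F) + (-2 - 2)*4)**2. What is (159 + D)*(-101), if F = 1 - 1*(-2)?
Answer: -60600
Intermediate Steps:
F = 3 (F = 1 + 2 = 3)
D = 441 (D = ((-2 - 1*3) + (-2 - 2)*4)**2 = ((-2 - 3) - 4*4)**2 = (-5 - 16)**2 = (-21)**2 = 441)
(159 + D)*(-101) = (159 + 441)*(-101) = 600*(-101) = -60600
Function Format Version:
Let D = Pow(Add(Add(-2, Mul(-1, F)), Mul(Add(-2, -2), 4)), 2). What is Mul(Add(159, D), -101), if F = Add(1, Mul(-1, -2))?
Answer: -60600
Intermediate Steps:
F = 3 (F = Add(1, 2) = 3)
D = 441 (D = Pow(Add(Add(-2, Mul(-1, 3)), Mul(Add(-2, -2), 4)), 2) = Pow(Add(Add(-2, -3), Mul(-4, 4)), 2) = Pow(Add(-5, -16), 2) = Pow(-21, 2) = 441)
Mul(Add(159, D), -101) = Mul(Add(159, 441), -101) = Mul(600, -101) = -60600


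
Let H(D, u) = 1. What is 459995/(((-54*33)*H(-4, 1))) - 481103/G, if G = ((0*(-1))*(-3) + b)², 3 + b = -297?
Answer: -2347604197/8910000 ≈ -263.48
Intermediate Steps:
b = -300 (b = -3 - 297 = -300)
G = 90000 (G = ((0*(-1))*(-3) - 300)² = (0*(-3) - 300)² = (0 - 300)² = (-300)² = 90000)
459995/(((-54*33)*H(-4, 1))) - 481103/G = 459995/((-54*33*1)) - 481103/90000 = 459995/((-1782*1)) - 481103*1/90000 = 459995/(-1782) - 481103/90000 = 459995*(-1/1782) - 481103/90000 = -459995/1782 - 481103/90000 = -2347604197/8910000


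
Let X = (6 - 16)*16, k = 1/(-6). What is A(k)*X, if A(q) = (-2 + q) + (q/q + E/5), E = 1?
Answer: 464/3 ≈ 154.67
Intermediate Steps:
k = -1/6 (k = 1*(-1/6) = -1/6 ≈ -0.16667)
X = -160 (X = -10*16 = -160)
A(q) = -4/5 + q (A(q) = (-2 + q) + (q/q + 1/5) = (-2 + q) + (1 + 1*(1/5)) = (-2 + q) + (1 + 1/5) = (-2 + q) + 6/5 = -4/5 + q)
A(k)*X = (-4/5 - 1/6)*(-160) = -29/30*(-160) = 464/3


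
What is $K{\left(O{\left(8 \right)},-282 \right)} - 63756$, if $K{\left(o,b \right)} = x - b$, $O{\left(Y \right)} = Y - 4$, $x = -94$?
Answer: $-63568$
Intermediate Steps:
$O{\left(Y \right)} = -4 + Y$ ($O{\left(Y \right)} = Y - 4 = -4 + Y$)
$K{\left(o,b \right)} = -94 - b$
$K{\left(O{\left(8 \right)},-282 \right)} - 63756 = \left(-94 - -282\right) - 63756 = \left(-94 + 282\right) - 63756 = 188 - 63756 = -63568$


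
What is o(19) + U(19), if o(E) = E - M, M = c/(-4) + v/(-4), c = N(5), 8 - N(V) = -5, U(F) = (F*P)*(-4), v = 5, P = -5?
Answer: 807/2 ≈ 403.50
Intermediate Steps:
U(F) = 20*F (U(F) = (F*(-5))*(-4) = -5*F*(-4) = 20*F)
N(V) = 13 (N(V) = 8 - 1*(-5) = 8 + 5 = 13)
c = 13
M = -9/2 (M = 13/(-4) + 5/(-4) = 13*(-¼) + 5*(-¼) = -13/4 - 5/4 = -9/2 ≈ -4.5000)
o(E) = 9/2 + E (o(E) = E - 1*(-9/2) = E + 9/2 = 9/2 + E)
o(19) + U(19) = (9/2 + 19) + 20*19 = 47/2 + 380 = 807/2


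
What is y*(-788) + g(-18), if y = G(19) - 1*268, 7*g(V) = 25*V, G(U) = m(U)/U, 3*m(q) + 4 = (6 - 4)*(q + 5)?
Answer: 83994062/399 ≈ 2.1051e+5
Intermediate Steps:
m(q) = 2 + 2*q/3 (m(q) = -4/3 + ((6 - 4)*(q + 5))/3 = -4/3 + (2*(5 + q))/3 = -4/3 + (10 + 2*q)/3 = -4/3 + (10/3 + 2*q/3) = 2 + 2*q/3)
G(U) = (2 + 2*U/3)/U
g(V) = 25*V/7 (g(V) = (25*V)/7 = 25*V/7)
y = -15232/57 (y = (⅔ + 2/19) - 1*268 = (⅔ + 2*(1/19)) - 268 = (⅔ + 2/19) - 268 = 44/57 - 268 = -15232/57 ≈ -267.23)
y*(-788) + g(-18) = -15232/57*(-788) + (25/7)*(-18) = 12002816/57 - 450/7 = 83994062/399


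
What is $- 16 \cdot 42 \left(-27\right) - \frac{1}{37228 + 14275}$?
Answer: $\frac{934470431}{51503} \approx 18144.0$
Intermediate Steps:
$- 16 \cdot 42 \left(-27\right) - \frac{1}{37228 + 14275} = \left(-16\right) \left(-1134\right) - \frac{1}{51503} = 18144 - \frac{1}{51503} = \frac{934470431}{51503}$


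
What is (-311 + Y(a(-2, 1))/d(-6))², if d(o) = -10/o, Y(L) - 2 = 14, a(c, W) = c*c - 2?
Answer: 2271049/25 ≈ 90842.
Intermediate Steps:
a(c, W) = -2 + c² (a(c, W) = c² - 2 = -2 + c²)
Y(L) = 16 (Y(L) = 2 + 14 = 16)
(-311 + Y(a(-2, 1))/d(-6))² = (-311 + 16/((-10/(-6))))² = (-311 + 16/((-10*(-⅙))))² = (-311 + 16/(5/3))² = (-311 + 16*(⅗))² = (-311 + 48/5)² = (-1507/5)² = 2271049/25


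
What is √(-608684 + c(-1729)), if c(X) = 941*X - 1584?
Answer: I*√2237257 ≈ 1495.7*I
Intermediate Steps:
c(X) = -1584 + 941*X
√(-608684 + c(-1729)) = √(-608684 + (-1584 + 941*(-1729))) = √(-608684 + (-1584 - 1626989)) = √(-608684 - 1628573) = √(-2237257) = I*√2237257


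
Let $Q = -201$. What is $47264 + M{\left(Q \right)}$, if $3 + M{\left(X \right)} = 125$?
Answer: $47386$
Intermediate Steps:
$M{\left(X \right)} = 122$ ($M{\left(X \right)} = -3 + 125 = 122$)
$47264 + M{\left(Q \right)} = 47264 + 122 = 47386$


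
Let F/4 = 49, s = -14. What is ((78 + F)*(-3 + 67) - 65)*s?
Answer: -244594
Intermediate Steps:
F = 196 (F = 4*49 = 196)
((78 + F)*(-3 + 67) - 65)*s = ((78 + 196)*(-3 + 67) - 65)*(-14) = (274*64 - 65)*(-14) = (17536 - 65)*(-14) = 17471*(-14) = -244594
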